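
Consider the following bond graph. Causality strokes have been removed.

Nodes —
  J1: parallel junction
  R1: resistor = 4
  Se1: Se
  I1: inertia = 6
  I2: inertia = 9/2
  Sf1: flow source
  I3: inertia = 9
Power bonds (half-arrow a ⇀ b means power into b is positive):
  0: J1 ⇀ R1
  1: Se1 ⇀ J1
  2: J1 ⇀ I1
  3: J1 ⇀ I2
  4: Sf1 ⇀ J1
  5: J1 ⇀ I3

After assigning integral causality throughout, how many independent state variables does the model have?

3  (I1, I2, I3 all integral)

β1 stroke→J1  (source Se1 imposes e)
β4 stroke→Sf1  (source Sf1 imposes f)
β0 stroke→R1  (J1 effort already set via bond 1)
β2 stroke→I1  (0-jn J1 has e-setter on 1)
β3 stroke→I2  (J1: bond 1 brought effort, rest push out)
β5 stroke→I3  (J1 effort already set via bond 1)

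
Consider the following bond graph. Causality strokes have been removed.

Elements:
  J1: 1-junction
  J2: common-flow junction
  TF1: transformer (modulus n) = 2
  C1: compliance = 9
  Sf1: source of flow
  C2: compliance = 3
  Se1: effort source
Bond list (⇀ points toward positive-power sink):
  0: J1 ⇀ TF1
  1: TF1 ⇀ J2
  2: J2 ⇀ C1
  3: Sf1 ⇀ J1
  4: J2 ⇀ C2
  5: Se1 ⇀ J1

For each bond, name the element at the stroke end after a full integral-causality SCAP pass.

b0 |J1
b1 |TF1
b2 |J2
b3 |Sf1
b4 |J2
b5 |J1

#3 stroke at Sf1  (Sf1: flow source, stroke at near end)
#5 stroke at J1  (Se1: effort source, stroke at far end)
#0 stroke at J1  (common-f at J1 fixed by 3)
#1 stroke at TF1  (TF1: transformer flips bond 0)
#2 stroke at J2  (1-jn J2 has f-setter on 1)
#4 stroke at J2  (J2 flow already set via bond 1)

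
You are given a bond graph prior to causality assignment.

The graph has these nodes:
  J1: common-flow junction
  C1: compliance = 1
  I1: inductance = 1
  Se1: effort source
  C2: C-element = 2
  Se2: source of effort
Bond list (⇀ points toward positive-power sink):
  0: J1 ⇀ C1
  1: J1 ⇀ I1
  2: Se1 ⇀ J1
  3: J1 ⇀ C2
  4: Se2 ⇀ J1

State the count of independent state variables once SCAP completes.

β2 |J1  (source Se1 imposes e)
β4 |J1  (Se2: effort source, stroke at far end)
β0 |J1  (prefer integral on C1)
β1 |I1  (prefer integral on I1)
β3 |J1  (1-jn J1 has f-setter on 1)

3  (C1, C2, I1 all integral)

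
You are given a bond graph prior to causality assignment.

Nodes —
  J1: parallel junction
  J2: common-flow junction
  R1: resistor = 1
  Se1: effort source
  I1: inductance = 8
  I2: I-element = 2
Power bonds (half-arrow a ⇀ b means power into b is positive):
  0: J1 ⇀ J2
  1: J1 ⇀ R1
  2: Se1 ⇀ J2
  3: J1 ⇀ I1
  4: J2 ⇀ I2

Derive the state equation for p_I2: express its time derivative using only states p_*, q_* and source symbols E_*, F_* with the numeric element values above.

dp_I2/dt = E_Se1 - p_I1/8 - p_I2/2

bond 2 stroke→J2  (Se1 fixes effort; stroke away)
bond 3 stroke→I1  (I1 outputs flow p/I1)
bond 4 stroke→I2  (prefer integral on I2)
bond 0 stroke→J2  (J2 flow already set via bond 4)
bond 1 stroke→J1  (J1 needs exactly one e-in)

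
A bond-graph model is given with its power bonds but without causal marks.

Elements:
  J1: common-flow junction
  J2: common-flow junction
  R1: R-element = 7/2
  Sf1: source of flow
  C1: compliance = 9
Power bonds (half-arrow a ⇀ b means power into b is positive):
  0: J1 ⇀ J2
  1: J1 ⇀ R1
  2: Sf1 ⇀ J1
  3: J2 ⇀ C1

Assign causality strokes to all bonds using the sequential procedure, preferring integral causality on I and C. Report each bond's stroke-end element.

#0 stroke at J1
#1 stroke at J1
#2 stroke at Sf1
#3 stroke at J2

#2 stroke at Sf1  (Sf1 (Sf) sets flow on bond)
#0 stroke at J1  (J1: bond 2 brought flow, rest push out)
#1 stroke at J1  (1-jn J1 has f-setter on 2)
#3 stroke at J2  (J2 flow already set via bond 0)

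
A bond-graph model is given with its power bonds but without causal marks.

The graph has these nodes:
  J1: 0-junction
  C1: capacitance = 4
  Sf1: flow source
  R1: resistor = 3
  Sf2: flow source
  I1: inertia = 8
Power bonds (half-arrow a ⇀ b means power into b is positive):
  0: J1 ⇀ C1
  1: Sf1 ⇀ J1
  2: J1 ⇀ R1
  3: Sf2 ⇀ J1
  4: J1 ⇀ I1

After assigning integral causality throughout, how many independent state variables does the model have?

2  (C1, I1 all integral)

bond 1 |Sf1  (Sf1 (Sf) sets flow on bond)
bond 3 |Sf2  (Sf2 fixes flow; stroke at Sf2)
bond 0 |J1  (C1 outputs effort q/C1)
bond 2 |R1  (J1 effort already set via bond 0)
bond 4 |I1  (J1: bond 0 brought effort, rest push out)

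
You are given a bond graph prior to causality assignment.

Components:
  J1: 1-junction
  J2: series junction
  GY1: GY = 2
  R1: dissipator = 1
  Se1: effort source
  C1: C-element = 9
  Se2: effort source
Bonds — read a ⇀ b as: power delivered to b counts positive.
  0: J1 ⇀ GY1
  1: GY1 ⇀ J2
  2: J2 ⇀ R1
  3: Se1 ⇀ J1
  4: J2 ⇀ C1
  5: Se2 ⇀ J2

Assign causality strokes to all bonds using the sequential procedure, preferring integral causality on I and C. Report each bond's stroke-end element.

#3 →J1  (source Se1 imposes e)
#5 →J2  (source Se2 imposes e)
#0 →GY1  (J1 needs exactly one f-in)
#1 →GY1  (GY1: gyrator matches bond 0)
#2 →J2  (common-f at J2 fixed by 1)
#4 →J2  (common-f at J2 fixed by 1)

#0 |GY1
#1 |GY1
#2 |J2
#3 |J1
#4 |J2
#5 |J2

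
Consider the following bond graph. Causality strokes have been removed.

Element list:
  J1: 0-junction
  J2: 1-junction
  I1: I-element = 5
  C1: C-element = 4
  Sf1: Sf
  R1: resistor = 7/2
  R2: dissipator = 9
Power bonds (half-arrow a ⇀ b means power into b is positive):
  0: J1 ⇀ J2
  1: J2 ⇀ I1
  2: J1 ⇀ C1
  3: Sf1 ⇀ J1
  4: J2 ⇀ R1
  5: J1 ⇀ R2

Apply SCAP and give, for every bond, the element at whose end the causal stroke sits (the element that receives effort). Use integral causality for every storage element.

#0 →J2
#1 →I1
#2 →J1
#3 →Sf1
#4 →J2
#5 →R2

b3 stroke→Sf1  (source Sf1 imposes f)
b1 stroke→I1  (I1: I, integral causality)
b0 stroke→J2  (1-jn J2 has f-setter on 1)
b4 stroke→J2  (J2: bond 1 brought flow, rest push out)
b2 stroke→J1  (C1: C, integral causality)
b5 stroke→R2  (common-e at J1 fixed by 2)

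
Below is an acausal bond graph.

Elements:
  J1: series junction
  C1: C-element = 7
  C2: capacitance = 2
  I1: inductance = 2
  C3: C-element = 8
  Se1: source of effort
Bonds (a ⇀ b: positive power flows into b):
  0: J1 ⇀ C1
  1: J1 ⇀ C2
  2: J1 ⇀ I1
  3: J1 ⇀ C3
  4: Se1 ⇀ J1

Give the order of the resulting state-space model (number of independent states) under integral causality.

4  (C1, C2, C3, I1 all integral)

b4 stroke at J1  (Se1 (Se) sets effort on bond)
b0 stroke at J1  (C1 outputs effort q/C1)
b1 stroke at J1  (C2: C, integral causality)
b2 stroke at I1  (I1 integral (f out))
b3 stroke at J1  (1-jn J1 has f-setter on 2)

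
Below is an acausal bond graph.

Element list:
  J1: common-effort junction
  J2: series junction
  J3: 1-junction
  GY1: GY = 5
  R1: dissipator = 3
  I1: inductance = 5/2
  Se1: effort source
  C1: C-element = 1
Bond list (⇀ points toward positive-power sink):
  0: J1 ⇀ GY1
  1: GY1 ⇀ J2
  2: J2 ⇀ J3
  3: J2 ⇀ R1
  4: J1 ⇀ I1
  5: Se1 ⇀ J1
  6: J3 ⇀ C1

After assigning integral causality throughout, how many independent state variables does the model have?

2  (C1, I1 all integral)

β5 stroke→J1  (Se1: effort source, stroke at far end)
β0 stroke→GY1  (0-jn J1 has e-setter on 5)
β4 stroke→I1  (J1: bond 5 brought effort, rest push out)
β1 stroke→GY1  (GY GY1: same side as bond 0)
β2 stroke→J2  (common-f at J2 fixed by 1)
β3 stroke→J2  (J2: bond 1 brought flow, rest push out)
β6 stroke→J3  (J3 flow already set via bond 2)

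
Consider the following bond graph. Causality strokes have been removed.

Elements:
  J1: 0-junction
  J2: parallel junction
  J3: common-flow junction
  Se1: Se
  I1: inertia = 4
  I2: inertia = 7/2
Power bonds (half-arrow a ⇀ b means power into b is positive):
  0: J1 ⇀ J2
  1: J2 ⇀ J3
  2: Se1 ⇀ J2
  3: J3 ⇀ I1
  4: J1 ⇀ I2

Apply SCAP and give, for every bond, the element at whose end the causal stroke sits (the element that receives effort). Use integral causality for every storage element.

β0 stroke at J1
β1 stroke at J3
β2 stroke at J2
β3 stroke at I1
β4 stroke at I2

#2 stroke→J2  (source Se1 imposes e)
#0 stroke→J1  (0-jn J2 has e-setter on 2)
#1 stroke→J3  (J2: bond 2 brought effort, rest push out)
#3 stroke→I1  (closing 1-jn rule on J3)
#4 stroke→I2  (J1 effort already set via bond 0)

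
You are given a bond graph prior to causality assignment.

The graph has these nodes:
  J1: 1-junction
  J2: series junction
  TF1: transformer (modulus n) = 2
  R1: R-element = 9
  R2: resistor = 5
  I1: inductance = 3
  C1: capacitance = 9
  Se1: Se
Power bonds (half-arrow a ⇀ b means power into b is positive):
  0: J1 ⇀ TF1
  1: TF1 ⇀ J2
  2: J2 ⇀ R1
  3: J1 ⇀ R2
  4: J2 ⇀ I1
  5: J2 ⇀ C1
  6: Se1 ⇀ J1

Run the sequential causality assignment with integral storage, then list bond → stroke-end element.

bond 0 |TF1
bond 1 |J2
bond 2 |J2
bond 3 |J1
bond 4 |I1
bond 5 |J2
bond 6 |J1

β6 stroke→J1  (source Se1 imposes e)
β4 stroke→I1  (I1 integral (f out))
β1 stroke→J2  (common-f at J2 fixed by 4)
β2 stroke→J2  (common-f at J2 fixed by 4)
β5 stroke→J2  (J2 flow already set via bond 4)
β0 stroke→TF1  (TF TF1: opposite of bond 1)
β3 stroke→J1  (J1: bond 0 brought flow, rest push out)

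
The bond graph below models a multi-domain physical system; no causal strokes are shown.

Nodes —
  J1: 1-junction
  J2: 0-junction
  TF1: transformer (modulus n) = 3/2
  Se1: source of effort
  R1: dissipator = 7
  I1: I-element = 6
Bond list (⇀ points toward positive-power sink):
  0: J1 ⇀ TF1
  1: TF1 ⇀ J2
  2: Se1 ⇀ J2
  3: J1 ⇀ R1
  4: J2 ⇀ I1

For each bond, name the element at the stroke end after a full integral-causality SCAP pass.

β0 →J1
β1 →TF1
β2 →J2
β3 →R1
β4 →I1

bond 2 |J2  (Se1 (Se) sets effort on bond)
bond 1 |TF1  (0-jn J2 has e-setter on 2)
bond 4 |I1  (J2: bond 2 brought effort, rest push out)
bond 0 |J1  (TF1: transformer flips bond 1)
bond 3 |R1  (J1 needs exactly one f-in)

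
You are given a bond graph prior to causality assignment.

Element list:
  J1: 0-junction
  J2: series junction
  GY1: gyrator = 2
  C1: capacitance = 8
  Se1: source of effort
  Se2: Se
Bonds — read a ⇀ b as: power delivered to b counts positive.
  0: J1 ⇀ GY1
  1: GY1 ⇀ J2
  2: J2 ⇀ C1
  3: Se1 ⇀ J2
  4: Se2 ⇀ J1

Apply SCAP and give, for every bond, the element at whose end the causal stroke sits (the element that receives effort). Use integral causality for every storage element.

β3 |J2  (source Se1 imposes e)
β4 |J1  (Se2 fixes effort; stroke away)
β0 |GY1  (0-jn J1 has e-setter on 4)
β1 |GY1  (through GY1, causality inverts; strokes same side of GY1)
β2 |J2  (1-jn J2 has f-setter on 1)

β0 stroke at GY1
β1 stroke at GY1
β2 stroke at J2
β3 stroke at J2
β4 stroke at J1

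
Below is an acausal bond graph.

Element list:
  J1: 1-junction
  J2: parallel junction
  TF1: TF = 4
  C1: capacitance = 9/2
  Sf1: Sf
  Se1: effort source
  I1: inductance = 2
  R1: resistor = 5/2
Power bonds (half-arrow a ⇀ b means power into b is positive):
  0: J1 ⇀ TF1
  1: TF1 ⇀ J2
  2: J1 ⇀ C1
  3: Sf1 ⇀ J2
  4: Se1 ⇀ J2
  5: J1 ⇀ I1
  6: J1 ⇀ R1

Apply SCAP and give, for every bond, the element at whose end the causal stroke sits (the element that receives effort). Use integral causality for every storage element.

#3 stroke→Sf1  (Sf1 (Sf) sets flow on bond)
#4 stroke→J2  (Se1 fixes effort; stroke away)
#1 stroke→TF1  (J2 effort already set via bond 4)
#0 stroke→J1  (TF1 one-in-one-out from 1)
#2 stroke→J1  (C1 integral (e out))
#5 stroke→I1  (I1 integral (f out))
#6 stroke→J1  (1-jn J1 has f-setter on 5)

b0 stroke→J1
b1 stroke→TF1
b2 stroke→J1
b3 stroke→Sf1
b4 stroke→J2
b5 stroke→I1
b6 stroke→J1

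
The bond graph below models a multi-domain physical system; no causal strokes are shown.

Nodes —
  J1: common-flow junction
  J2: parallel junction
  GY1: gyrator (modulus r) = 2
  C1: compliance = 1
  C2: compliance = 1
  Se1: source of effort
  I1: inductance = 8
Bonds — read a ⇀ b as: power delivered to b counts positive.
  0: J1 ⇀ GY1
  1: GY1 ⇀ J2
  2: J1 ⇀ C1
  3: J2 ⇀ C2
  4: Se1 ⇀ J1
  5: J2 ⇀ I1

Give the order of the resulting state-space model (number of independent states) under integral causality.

bond 4 stroke at J1  (source Se1 imposes e)
bond 2 stroke at J1  (C1 outputs effort q/C1)
bond 0 stroke at GY1  (closing 1-jn rule on J1)
bond 1 stroke at GY1  (GY GY1: same side as bond 0)
bond 3 stroke at J2  (C2 outputs effort q/C2)
bond 5 stroke at I1  (J2: bond 3 brought effort, rest push out)

3  (C1, C2, I1 all integral)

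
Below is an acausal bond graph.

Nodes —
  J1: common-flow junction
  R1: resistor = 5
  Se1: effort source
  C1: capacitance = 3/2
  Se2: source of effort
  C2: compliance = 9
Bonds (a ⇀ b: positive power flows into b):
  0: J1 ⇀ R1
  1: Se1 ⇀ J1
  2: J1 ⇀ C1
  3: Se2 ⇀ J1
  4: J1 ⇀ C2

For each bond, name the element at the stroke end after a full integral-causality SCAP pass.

b1 stroke→J1  (Se1: effort source, stroke at far end)
b3 stroke→J1  (Se2 fixes effort; stroke away)
b2 stroke→J1  (C1: C, integral causality)
b4 stroke→J1  (C2 outputs effort q/C2)
b0 stroke→R1  (only one flow-in slot at J1)

bond 0 →R1
bond 1 →J1
bond 2 →J1
bond 3 →J1
bond 4 →J1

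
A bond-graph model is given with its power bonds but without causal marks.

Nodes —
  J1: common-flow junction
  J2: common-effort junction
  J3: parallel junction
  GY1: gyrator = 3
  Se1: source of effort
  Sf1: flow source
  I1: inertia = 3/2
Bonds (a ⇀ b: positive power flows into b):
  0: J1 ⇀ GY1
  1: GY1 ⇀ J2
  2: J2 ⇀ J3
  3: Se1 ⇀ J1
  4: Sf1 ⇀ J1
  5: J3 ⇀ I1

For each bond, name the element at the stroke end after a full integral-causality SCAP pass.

#0 stroke at J1
#1 stroke at J2
#2 stroke at J3
#3 stroke at J1
#4 stroke at Sf1
#5 stroke at I1

#3 stroke at J1  (Se1: effort source, stroke at far end)
#4 stroke at Sf1  (Sf1: flow source, stroke at near end)
#0 stroke at J1  (J1: bond 4 brought flow, rest push out)
#1 stroke at J2  (through GY1, causality inverts; strokes same side of GY1)
#2 stroke at J3  (common-e at J2 fixed by 1)
#5 stroke at I1  (common-e at J3 fixed by 2)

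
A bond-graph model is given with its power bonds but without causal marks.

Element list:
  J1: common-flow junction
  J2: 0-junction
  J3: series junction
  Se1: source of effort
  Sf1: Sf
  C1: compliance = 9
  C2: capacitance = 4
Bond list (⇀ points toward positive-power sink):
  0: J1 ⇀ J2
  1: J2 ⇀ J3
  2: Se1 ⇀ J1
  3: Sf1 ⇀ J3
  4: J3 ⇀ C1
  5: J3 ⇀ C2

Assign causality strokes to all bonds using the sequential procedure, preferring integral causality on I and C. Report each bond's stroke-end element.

#2 stroke at J1  (Se1 (Se) sets effort on bond)
#3 stroke at Sf1  (source Sf1 imposes f)
#0 stroke at J2  (closing 1-jn rule on J1)
#1 stroke at J3  (J2 effort already set via bond 0)
#4 stroke at J3  (J3: bond 3 brought flow, rest push out)
#5 stroke at J3  (1-jn J3 has f-setter on 3)

bond 0 stroke→J2
bond 1 stroke→J3
bond 2 stroke→J1
bond 3 stroke→Sf1
bond 4 stroke→J3
bond 5 stroke→J3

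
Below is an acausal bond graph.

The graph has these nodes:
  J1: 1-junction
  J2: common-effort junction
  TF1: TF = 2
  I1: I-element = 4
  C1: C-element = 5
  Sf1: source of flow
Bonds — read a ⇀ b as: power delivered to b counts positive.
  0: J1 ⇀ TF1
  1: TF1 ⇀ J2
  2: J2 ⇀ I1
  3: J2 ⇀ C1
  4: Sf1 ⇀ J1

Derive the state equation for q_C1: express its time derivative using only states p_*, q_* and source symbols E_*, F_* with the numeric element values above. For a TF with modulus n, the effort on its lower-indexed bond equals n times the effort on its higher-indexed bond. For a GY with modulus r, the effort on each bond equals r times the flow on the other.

dq_C1/dt = 2*F_Sf1 - p_I1/4

β4 stroke→Sf1  (Sf1: flow source, stroke at near end)
β0 stroke→J1  (J1 flow already set via bond 4)
β1 stroke→TF1  (TF TF1: opposite of bond 0)
β2 stroke→I1  (prefer integral on I1)
β3 stroke→J2  (J2 needs exactly one e-in)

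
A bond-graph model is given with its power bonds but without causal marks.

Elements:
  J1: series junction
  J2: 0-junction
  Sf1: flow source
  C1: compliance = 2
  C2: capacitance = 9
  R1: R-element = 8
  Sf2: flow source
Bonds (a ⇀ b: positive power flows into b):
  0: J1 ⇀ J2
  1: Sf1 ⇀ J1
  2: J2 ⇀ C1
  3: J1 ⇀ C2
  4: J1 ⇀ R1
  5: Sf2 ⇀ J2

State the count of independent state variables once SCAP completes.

2  (C1, C2 all integral)

β1 stroke→Sf1  (source Sf1 imposes f)
β5 stroke→Sf2  (Sf2 fixes flow; stroke at Sf2)
β0 stroke→J1  (J1 flow already set via bond 1)
β3 stroke→J1  (J1 flow already set via bond 1)
β4 stroke→J1  (J1 flow already set via bond 1)
β2 stroke→J2  (J2: last free bond brings effort in)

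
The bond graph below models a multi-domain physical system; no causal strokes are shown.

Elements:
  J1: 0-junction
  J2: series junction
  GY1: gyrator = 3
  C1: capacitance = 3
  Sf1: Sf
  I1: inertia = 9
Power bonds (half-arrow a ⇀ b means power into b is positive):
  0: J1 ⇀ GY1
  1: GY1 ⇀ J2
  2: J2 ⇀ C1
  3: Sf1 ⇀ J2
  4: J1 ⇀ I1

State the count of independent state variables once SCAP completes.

2  (C1, I1 all integral)

β3 stroke at Sf1  (Sf1 fixes flow; stroke at Sf1)
β1 stroke at J2  (common-f at J2 fixed by 3)
β2 stroke at J2  (J2 flow already set via bond 3)
β0 stroke at J1  (GY GY1: same side as bond 1)
β4 stroke at I1  (J1 effort already set via bond 0)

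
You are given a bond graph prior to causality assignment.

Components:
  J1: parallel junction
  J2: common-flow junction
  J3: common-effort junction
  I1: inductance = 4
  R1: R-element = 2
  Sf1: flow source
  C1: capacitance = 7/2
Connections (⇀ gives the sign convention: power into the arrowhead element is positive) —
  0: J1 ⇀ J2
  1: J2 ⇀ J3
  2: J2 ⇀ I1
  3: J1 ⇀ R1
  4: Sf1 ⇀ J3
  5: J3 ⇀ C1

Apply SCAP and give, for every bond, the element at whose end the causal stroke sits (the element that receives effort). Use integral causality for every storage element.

β0 →J2
β1 →J2
β2 →I1
β3 →J1
β4 →Sf1
β5 →J3

#4 →Sf1  (Sf1: flow source, stroke at near end)
#2 →I1  (I1 integral (f out))
#0 →J2  (1-jn J2 has f-setter on 2)
#1 →J2  (J2 flow already set via bond 2)
#5 →J3  (J3 needs exactly one e-in)
#3 →J1  (only one effort-in slot at J1)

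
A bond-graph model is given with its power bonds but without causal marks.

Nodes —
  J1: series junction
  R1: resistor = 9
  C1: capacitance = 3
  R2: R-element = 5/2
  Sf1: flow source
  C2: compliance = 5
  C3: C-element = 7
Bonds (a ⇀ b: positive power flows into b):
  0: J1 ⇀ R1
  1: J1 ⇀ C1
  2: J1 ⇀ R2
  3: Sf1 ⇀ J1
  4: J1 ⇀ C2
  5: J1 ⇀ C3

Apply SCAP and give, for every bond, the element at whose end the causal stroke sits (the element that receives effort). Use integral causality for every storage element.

b0 →J1
b1 →J1
b2 →J1
b3 →Sf1
b4 →J1
b5 →J1

#3 |Sf1  (Sf1 (Sf) sets flow on bond)
#0 |J1  (J1: bond 3 brought flow, rest push out)
#1 |J1  (1-jn J1 has f-setter on 3)
#2 |J1  (J1 flow already set via bond 3)
#4 |J1  (1-jn J1 has f-setter on 3)
#5 |J1  (1-jn J1 has f-setter on 3)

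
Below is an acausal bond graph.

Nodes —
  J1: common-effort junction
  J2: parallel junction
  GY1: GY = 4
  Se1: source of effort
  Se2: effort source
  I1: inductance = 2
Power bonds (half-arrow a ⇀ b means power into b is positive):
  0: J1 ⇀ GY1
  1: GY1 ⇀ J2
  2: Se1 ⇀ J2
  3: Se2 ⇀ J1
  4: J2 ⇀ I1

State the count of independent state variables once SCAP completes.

b2 |J2  (Se1: effort source, stroke at far end)
b3 |J1  (Se2 (Se) sets effort on bond)
b0 |GY1  (J1 effort already set via bond 3)
b1 |GY1  (common-e at J2 fixed by 2)
b4 |I1  (J2 effort already set via bond 2)

1  (I1 all integral)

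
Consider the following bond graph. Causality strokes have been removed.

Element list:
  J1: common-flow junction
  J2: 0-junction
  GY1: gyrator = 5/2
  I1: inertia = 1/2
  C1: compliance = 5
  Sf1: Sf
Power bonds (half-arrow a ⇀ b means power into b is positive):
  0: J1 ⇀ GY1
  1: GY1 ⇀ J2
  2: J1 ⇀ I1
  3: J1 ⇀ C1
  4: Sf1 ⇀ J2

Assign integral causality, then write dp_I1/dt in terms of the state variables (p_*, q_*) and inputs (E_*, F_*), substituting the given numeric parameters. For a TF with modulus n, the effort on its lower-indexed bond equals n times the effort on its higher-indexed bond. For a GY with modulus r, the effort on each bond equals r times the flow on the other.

dp_I1/dt = 5*F_Sf1/2 - q_C1/5

b4 stroke→Sf1  (Sf1 fixes flow; stroke at Sf1)
b1 stroke→J2  (closing 0-jn rule on J2)
b0 stroke→J1  (GY GY1: same side as bond 1)
b2 stroke→I1  (I1 outputs flow p/I1)
b3 stroke→J1  (J1: bond 2 brought flow, rest push out)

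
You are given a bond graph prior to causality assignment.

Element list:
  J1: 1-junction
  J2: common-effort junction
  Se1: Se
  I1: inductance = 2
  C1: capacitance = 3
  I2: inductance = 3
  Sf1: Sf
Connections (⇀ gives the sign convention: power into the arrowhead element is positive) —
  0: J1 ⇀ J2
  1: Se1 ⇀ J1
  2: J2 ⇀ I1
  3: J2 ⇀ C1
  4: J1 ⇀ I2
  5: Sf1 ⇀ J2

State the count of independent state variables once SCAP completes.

β1 stroke→J1  (source Se1 imposes e)
β5 stroke→Sf1  (Sf1 (Sf) sets flow on bond)
β2 stroke→I1  (I1: I, integral causality)
β3 stroke→J2  (C1 integral (e out))
β0 stroke→J1  (0-jn J2 has e-setter on 3)
β4 stroke→I2  (only one flow-in slot at J1)

3  (C1, I1, I2 all integral)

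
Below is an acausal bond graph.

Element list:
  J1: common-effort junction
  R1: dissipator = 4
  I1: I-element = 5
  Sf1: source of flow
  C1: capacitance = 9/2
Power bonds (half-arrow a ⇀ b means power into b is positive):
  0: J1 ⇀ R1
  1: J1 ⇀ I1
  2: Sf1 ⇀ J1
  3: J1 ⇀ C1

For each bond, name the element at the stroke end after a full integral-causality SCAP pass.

β2 stroke at Sf1  (Sf1 fixes flow; stroke at Sf1)
β1 stroke at I1  (I1 outputs flow p/I1)
β3 stroke at J1  (C1: C, integral causality)
β0 stroke at R1  (J1: bond 3 brought effort, rest push out)

β0 stroke at R1
β1 stroke at I1
β2 stroke at Sf1
β3 stroke at J1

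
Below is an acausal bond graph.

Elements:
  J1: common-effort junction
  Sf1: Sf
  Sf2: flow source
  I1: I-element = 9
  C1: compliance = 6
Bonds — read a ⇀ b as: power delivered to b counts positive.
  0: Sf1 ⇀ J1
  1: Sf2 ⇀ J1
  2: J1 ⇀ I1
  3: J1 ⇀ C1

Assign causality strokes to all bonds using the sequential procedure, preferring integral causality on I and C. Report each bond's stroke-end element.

b0 stroke at Sf1
b1 stroke at Sf2
b2 stroke at I1
b3 stroke at J1

β0 stroke at Sf1  (Sf1 fixes flow; stroke at Sf1)
β1 stroke at Sf2  (Sf2 (Sf) sets flow on bond)
β2 stroke at I1  (prefer integral on I1)
β3 stroke at J1  (closing 0-jn rule on J1)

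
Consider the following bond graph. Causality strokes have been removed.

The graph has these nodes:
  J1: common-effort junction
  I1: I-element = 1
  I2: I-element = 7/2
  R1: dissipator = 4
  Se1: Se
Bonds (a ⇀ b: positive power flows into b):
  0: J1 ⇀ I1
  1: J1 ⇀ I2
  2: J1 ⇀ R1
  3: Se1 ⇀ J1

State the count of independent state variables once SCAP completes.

2  (I1, I2 all integral)

#3 |J1  (Se1 fixes effort; stroke away)
#0 |I1  (common-e at J1 fixed by 3)
#1 |I2  (J1: bond 3 brought effort, rest push out)
#2 |R1  (common-e at J1 fixed by 3)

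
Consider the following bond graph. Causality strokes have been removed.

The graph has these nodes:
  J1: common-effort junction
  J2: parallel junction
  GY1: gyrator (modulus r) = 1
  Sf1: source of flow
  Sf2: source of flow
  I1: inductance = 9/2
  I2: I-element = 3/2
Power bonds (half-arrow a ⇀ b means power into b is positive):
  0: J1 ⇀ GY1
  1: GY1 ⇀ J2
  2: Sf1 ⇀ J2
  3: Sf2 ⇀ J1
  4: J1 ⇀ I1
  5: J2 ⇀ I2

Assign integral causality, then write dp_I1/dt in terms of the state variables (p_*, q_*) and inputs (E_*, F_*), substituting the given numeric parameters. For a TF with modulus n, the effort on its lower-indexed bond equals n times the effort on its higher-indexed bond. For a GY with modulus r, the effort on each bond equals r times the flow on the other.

β2 |Sf1  (Sf1: flow source, stroke at near end)
β3 |Sf2  (Sf2: flow source, stroke at near end)
β4 |I1  (prefer integral on I1)
β0 |J1  (J1 needs exactly one e-in)
β1 |J2  (GY1: gyrator matches bond 0)
β5 |I2  (0-jn J2 has e-setter on 1)

dp_I1/dt = -F_Sf1 + 2*p_I2/3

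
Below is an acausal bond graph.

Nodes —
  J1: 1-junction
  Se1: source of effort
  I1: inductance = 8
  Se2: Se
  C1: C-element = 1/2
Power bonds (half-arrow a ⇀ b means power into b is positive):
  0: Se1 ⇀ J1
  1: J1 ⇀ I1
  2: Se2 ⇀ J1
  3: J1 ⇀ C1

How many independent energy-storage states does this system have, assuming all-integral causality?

b0 stroke→J1  (Se1 fixes effort; stroke away)
b2 stroke→J1  (Se2 (Se) sets effort on bond)
b1 stroke→I1  (prefer integral on I1)
b3 stroke→J1  (J1 flow already set via bond 1)

2  (C1, I1 all integral)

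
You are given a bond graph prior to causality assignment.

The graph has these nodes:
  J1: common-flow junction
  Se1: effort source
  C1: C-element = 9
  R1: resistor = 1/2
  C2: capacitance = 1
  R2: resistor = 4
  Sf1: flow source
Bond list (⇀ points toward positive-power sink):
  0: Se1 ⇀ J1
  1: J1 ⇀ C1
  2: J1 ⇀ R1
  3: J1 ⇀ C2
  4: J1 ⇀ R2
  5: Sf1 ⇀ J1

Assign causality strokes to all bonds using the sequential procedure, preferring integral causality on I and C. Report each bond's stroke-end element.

β0 stroke at J1
β1 stroke at J1
β2 stroke at J1
β3 stroke at J1
β4 stroke at J1
β5 stroke at Sf1

bond 0 stroke→J1  (Se1 fixes effort; stroke away)
bond 5 stroke→Sf1  (Sf1 fixes flow; stroke at Sf1)
bond 1 stroke→J1  (J1 flow already set via bond 5)
bond 2 stroke→J1  (J1 flow already set via bond 5)
bond 3 stroke→J1  (J1: bond 5 brought flow, rest push out)
bond 4 stroke→J1  (J1: bond 5 brought flow, rest push out)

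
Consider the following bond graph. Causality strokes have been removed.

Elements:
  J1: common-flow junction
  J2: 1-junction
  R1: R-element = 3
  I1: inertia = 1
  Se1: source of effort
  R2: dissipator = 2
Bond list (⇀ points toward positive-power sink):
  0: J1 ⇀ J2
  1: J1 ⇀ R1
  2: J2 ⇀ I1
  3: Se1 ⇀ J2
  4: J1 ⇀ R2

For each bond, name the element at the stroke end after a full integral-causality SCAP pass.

β0 stroke at J2
β1 stroke at J1
β2 stroke at I1
β3 stroke at J2
β4 stroke at J1

b3 →J2  (Se1 fixes effort; stroke away)
b2 →I1  (I1 outputs flow p/I1)
b0 →J2  (J2: bond 2 brought flow, rest push out)
b1 →J1  (common-f at J1 fixed by 0)
b4 →J1  (common-f at J1 fixed by 0)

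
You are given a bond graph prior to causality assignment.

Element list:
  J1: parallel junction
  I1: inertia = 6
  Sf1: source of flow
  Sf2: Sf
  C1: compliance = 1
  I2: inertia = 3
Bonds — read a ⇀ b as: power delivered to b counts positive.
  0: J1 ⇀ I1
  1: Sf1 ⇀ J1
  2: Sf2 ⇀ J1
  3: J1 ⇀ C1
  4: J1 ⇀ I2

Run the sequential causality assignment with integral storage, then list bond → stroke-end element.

β0 |I1
β1 |Sf1
β2 |Sf2
β3 |J1
β4 |I2

#1 →Sf1  (Sf1: flow source, stroke at near end)
#2 →Sf2  (Sf2 (Sf) sets flow on bond)
#0 →I1  (I1: I, integral causality)
#3 →J1  (C1: C, integral causality)
#4 →I2  (common-e at J1 fixed by 3)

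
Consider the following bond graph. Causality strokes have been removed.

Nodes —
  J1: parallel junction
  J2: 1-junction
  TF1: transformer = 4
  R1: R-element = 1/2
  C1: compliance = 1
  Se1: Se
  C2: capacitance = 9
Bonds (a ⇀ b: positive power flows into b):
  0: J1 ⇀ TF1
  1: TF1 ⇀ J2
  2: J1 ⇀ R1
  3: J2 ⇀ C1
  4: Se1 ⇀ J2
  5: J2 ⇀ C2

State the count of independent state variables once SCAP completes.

2  (C1, C2 all integral)

b4 stroke at J2  (Se1 fixes effort; stroke away)
b3 stroke at J2  (prefer integral on C1)
b5 stroke at J2  (C2 integral (e out))
b1 stroke at TF1  (J2 needs exactly one f-in)
b0 stroke at J1  (TF1 one-in-one-out from 1)
b2 stroke at R1  (J1 effort already set via bond 0)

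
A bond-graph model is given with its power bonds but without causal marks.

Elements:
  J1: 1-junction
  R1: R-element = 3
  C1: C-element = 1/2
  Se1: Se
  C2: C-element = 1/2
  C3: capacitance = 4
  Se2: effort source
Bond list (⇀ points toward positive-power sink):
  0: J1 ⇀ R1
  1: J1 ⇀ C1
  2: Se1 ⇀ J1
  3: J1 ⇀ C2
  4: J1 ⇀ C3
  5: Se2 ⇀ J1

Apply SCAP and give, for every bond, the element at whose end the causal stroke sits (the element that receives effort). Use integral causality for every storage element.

#2 →J1  (Se1 fixes effort; stroke away)
#5 →J1  (Se2: effort source, stroke at far end)
#1 →J1  (C1 outputs effort q/C1)
#3 →J1  (C2: C, integral causality)
#4 →J1  (prefer integral on C3)
#0 →R1  (closing 1-jn rule on J1)

b0 →R1
b1 →J1
b2 →J1
b3 →J1
b4 →J1
b5 →J1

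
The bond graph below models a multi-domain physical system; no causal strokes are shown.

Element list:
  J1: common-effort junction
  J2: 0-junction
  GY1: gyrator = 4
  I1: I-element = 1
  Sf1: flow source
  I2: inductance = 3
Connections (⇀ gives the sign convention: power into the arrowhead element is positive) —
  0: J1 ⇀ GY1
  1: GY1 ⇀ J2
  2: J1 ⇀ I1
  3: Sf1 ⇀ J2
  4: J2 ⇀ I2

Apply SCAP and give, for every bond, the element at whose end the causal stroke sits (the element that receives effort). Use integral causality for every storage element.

β0 →J1
β1 →J2
β2 →I1
β3 →Sf1
β4 →I2

β3 →Sf1  (Sf1: flow source, stroke at near end)
β2 →I1  (I1: I, integral causality)
β0 →J1  (J1: last free bond brings effort in)
β1 →J2  (GY GY1: same side as bond 0)
β4 →I2  (J2: bond 1 brought effort, rest push out)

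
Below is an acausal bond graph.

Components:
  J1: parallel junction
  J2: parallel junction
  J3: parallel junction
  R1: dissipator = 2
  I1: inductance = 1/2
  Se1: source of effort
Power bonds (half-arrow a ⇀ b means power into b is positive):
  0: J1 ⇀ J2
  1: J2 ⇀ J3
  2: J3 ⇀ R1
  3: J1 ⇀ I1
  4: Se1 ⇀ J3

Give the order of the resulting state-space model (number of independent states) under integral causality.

bond 4 →J3  (Se1: effort source, stroke at far end)
bond 1 →J2  (J3 effort already set via bond 4)
bond 2 →R1  (0-jn J3 has e-setter on 4)
bond 0 →J1  (J2: bond 1 brought effort, rest push out)
bond 3 →I1  (0-jn J1 has e-setter on 0)

1  (I1 all integral)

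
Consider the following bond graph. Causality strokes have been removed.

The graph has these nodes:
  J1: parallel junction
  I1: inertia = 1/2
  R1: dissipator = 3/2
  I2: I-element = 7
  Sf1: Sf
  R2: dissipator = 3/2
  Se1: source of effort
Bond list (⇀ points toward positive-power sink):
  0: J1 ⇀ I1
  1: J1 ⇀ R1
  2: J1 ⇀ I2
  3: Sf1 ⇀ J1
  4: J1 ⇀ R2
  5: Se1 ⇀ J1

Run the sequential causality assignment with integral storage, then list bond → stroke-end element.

bond 3 →Sf1  (source Sf1 imposes f)
bond 5 →J1  (Se1 (Se) sets effort on bond)
bond 0 →I1  (0-jn J1 has e-setter on 5)
bond 1 →R1  (J1: bond 5 brought effort, rest push out)
bond 2 →I2  (J1: bond 5 brought effort, rest push out)
bond 4 →R2  (common-e at J1 fixed by 5)

b0 stroke→I1
b1 stroke→R1
b2 stroke→I2
b3 stroke→Sf1
b4 stroke→R2
b5 stroke→J1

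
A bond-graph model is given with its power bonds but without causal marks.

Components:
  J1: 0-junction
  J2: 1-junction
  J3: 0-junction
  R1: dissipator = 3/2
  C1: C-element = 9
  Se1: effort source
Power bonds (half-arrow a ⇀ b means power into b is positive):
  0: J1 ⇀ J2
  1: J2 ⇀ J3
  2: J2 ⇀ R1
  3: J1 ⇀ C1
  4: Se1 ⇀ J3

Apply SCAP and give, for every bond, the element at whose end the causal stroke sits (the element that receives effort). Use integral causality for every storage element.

β4 |J3  (Se1 (Se) sets effort on bond)
β1 |J2  (J3: bond 4 brought effort, rest push out)
β3 |J1  (C1 integral (e out))
β0 |J2  (common-e at J1 fixed by 3)
β2 |R1  (J2: last free bond brings flow in)

bond 0 →J2
bond 1 →J2
bond 2 →R1
bond 3 →J1
bond 4 →J3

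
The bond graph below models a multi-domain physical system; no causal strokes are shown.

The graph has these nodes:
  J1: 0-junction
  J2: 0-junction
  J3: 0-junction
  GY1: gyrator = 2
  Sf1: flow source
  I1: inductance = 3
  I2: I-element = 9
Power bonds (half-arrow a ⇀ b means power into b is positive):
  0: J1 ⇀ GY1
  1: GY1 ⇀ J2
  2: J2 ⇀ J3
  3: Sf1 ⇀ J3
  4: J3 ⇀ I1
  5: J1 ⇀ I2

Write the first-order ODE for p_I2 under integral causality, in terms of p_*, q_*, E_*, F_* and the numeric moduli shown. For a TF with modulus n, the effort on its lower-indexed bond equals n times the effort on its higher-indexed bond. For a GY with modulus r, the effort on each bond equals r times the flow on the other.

dp_I2/dt = -2*F_Sf1 + 2*p_I1/3

#3 stroke at Sf1  (source Sf1 imposes f)
#4 stroke at I1  (I1 integral (f out))
#2 stroke at J3  (only one effort-in slot at J3)
#1 stroke at J2  (J2 needs exactly one e-in)
#0 stroke at J1  (GY GY1: same side as bond 1)
#5 stroke at I2  (0-jn J1 has e-setter on 0)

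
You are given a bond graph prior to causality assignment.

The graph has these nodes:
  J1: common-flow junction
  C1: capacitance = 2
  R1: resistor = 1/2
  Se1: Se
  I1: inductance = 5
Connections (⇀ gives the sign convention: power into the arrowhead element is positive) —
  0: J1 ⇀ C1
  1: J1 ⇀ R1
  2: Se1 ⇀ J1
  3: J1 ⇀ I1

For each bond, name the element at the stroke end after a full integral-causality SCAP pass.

b2 |J1  (source Se1 imposes e)
b0 |J1  (C1 integral (e out))
b3 |I1  (I1 outputs flow p/I1)
b1 |J1  (1-jn J1 has f-setter on 3)

#0 stroke→J1
#1 stroke→J1
#2 stroke→J1
#3 stroke→I1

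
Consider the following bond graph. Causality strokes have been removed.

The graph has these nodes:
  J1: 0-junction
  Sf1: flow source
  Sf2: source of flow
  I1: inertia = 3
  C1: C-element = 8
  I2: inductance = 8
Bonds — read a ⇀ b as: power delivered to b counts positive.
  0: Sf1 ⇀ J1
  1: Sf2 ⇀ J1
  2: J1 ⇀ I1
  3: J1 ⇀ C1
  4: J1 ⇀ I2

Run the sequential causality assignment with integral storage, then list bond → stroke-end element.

b0 →Sf1
b1 →Sf2
b2 →I1
b3 →J1
b4 →I2

b0 stroke→Sf1  (Sf1 (Sf) sets flow on bond)
b1 stroke→Sf2  (Sf2 (Sf) sets flow on bond)
b2 stroke→I1  (I1: I, integral causality)
b3 stroke→J1  (C1 outputs effort q/C1)
b4 stroke→I2  (common-e at J1 fixed by 3)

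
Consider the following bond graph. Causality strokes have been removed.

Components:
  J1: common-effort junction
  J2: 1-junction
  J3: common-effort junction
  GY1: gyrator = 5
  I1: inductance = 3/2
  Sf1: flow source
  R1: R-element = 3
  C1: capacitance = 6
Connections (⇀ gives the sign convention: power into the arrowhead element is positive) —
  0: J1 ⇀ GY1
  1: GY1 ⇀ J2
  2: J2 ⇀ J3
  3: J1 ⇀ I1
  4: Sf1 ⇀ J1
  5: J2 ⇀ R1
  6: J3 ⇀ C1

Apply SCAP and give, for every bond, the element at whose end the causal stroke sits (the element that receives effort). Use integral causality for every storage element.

bond 4 stroke at Sf1  (Sf1 fixes flow; stroke at Sf1)
bond 3 stroke at I1  (prefer integral on I1)
bond 0 stroke at J1  (J1 needs exactly one e-in)
bond 1 stroke at J2  (GY1 both-in/both-out from 0)
bond 6 stroke at J3  (C1 outputs effort q/C1)
bond 2 stroke at J2  (J3: bond 6 brought effort, rest push out)
bond 5 stroke at R1  (closing 1-jn rule on J2)

β0 →J1
β1 →J2
β2 →J2
β3 →I1
β4 →Sf1
β5 →R1
β6 →J3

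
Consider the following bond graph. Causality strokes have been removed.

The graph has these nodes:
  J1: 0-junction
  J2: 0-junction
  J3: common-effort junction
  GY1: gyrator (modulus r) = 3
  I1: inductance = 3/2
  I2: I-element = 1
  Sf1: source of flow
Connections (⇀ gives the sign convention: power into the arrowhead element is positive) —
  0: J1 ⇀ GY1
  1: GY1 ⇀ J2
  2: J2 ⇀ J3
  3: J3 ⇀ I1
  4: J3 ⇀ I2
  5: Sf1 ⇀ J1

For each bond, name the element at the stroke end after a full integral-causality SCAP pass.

#0 stroke at J1
#1 stroke at J2
#2 stroke at J3
#3 stroke at I1
#4 stroke at I2
#5 stroke at Sf1

bond 5 stroke→Sf1  (Sf1 (Sf) sets flow on bond)
bond 0 stroke→J1  (J1: last free bond brings effort in)
bond 1 stroke→J2  (GY GY1: same side as bond 0)
bond 2 stroke→J3  (0-jn J2 has e-setter on 1)
bond 3 stroke→I1  (J3: bond 2 brought effort, rest push out)
bond 4 stroke→I2  (J3 effort already set via bond 2)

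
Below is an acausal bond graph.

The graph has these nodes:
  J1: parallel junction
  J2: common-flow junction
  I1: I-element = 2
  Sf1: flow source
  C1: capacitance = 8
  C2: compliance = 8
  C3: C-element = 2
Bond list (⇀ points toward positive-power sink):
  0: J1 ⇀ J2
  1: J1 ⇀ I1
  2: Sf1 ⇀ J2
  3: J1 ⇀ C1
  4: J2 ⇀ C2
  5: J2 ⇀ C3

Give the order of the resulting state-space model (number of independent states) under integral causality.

4  (C1, C2, C3, I1 all integral)

#2 |Sf1  (Sf1 (Sf) sets flow on bond)
#0 |J2  (common-f at J2 fixed by 2)
#4 |J2  (J2 flow already set via bond 2)
#5 |J2  (1-jn J2 has f-setter on 2)
#1 |I1  (I1 integral (f out))
#3 |J1  (only one effort-in slot at J1)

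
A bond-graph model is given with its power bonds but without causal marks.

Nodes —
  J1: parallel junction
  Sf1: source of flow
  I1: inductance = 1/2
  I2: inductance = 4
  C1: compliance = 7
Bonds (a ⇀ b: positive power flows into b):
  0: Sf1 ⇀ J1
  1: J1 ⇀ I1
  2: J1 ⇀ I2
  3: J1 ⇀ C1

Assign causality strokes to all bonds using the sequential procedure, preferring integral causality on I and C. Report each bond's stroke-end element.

#0 stroke at Sf1
#1 stroke at I1
#2 stroke at I2
#3 stroke at J1

bond 0 |Sf1  (Sf1: flow source, stroke at near end)
bond 1 |I1  (prefer integral on I1)
bond 2 |I2  (I2 outputs flow p/I2)
bond 3 |J1  (closing 0-jn rule on J1)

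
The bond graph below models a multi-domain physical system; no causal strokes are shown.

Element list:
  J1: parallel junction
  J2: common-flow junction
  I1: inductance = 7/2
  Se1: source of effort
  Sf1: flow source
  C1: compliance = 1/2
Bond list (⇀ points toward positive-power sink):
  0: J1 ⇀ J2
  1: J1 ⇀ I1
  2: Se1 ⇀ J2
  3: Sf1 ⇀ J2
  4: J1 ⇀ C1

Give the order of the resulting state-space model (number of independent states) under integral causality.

2  (C1, I1 all integral)

bond 2 |J2  (source Se1 imposes e)
bond 3 |Sf1  (Sf1: flow source, stroke at near end)
bond 0 |J2  (common-f at J2 fixed by 3)
bond 1 |I1  (prefer integral on I1)
bond 4 |J1  (closing 0-jn rule on J1)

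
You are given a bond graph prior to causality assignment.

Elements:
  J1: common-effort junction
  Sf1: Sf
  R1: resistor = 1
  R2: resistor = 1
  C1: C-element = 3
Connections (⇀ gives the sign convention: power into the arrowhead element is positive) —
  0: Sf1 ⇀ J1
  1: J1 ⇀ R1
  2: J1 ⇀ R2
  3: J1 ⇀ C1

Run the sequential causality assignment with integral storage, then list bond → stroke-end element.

#0 stroke at Sf1  (Sf1: flow source, stroke at near end)
#3 stroke at J1  (C1 integral (e out))
#1 stroke at R1  (common-e at J1 fixed by 3)
#2 stroke at R2  (common-e at J1 fixed by 3)

β0 stroke at Sf1
β1 stroke at R1
β2 stroke at R2
β3 stroke at J1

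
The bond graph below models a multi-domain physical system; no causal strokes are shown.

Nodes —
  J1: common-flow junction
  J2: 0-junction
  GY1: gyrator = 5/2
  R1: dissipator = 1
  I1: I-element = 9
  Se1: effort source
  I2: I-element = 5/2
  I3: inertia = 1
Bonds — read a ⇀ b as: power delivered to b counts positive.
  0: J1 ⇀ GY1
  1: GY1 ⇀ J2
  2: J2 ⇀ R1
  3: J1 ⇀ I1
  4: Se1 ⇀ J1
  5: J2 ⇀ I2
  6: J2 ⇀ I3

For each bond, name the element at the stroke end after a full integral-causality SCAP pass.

b4 stroke→J1  (Se1 fixes effort; stroke away)
b3 stroke→I1  (I1: I, integral causality)
b0 stroke→J1  (J1: bond 3 brought flow, rest push out)
b1 stroke→J2  (GY GY1: same side as bond 0)
b2 stroke→R1  (common-e at J2 fixed by 1)
b5 stroke→I2  (J2 effort already set via bond 1)
b6 stroke→I3  (J2: bond 1 brought effort, rest push out)

#0 |J1
#1 |J2
#2 |R1
#3 |I1
#4 |J1
#5 |I2
#6 |I3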